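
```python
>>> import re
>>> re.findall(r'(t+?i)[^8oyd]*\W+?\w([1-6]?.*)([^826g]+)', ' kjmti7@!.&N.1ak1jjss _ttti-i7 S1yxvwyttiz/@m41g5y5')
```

This matches one or more of a literal 't' (lazy), then a literal 'i' (captured); then zero or more of any character except [8oyd], then one or more of a non-word character (lazy), then a word character; then optionally a character in [1-6], then zero or more of any character (captured); then one or more of any character except [826g] (captured).
Matches: at [4:51] match 'ti7@!.&N.1ak1jjss _ttti-i7 S1yxvwyttiz/@m41g5y5', groups = ('ti', '1yxvwyttiz/@m41g5y', '5').
3 groups means the one result is a tuple of 3 captured strings — 1 here.

[('ti', '1yxvwyttiz/@m41g5y', '5')]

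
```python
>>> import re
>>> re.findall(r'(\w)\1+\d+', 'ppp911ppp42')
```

['p', 'p']

A backreference is literal: `\1` must see the identical characters the first group matched.
Scanning left to right: at [0:6] match 'ppp911', group 1 = 'p'; at [6:11] match 'ppp42', group 1 = 'p'.
`findall` collects group 1 from each match (2 total).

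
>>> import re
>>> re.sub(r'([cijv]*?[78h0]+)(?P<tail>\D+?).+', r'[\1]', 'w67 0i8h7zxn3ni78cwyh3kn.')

'w6[7]'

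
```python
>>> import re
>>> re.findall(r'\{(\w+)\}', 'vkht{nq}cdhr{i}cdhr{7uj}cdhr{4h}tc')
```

['nq', 'i', '7uj', '4h']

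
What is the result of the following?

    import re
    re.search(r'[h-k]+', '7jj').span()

(1, 3)

The match spans [1:3] → 'jj'.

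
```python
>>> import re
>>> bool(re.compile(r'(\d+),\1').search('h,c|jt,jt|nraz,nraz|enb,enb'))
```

`\1` is not a pattern — it's the concrete string captured by group 1, re-applied verbatim.
Here the pattern never matches, so the call returns None, and `bool(None)` is False.

False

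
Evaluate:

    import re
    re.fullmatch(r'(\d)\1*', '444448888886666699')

`\1` is not a pattern — it's the concrete string captured by group 1, re-applied verbatim.
`fullmatch` succeeds only if the pattern covers the string from start to end.
Here the pattern can't cover the whole string, so the call returns None.

None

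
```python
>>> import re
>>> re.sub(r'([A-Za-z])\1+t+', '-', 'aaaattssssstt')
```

'--'

After group 1 captures some text, `\1` only succeeds where that same text appears again.
Matches: at [0:6] → 'aaaatt'; at [6:13] → 'ssssstt'.
`sub` substitutes '-' at each match site.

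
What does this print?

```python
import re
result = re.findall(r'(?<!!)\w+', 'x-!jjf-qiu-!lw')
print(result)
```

['x', 'jf', 'qiu', 'w']

The negative lookaround is zero-width — it rules out positions where the adjacent text would match, without consuming anything.
Scanning left to right: at [0:1] → 'x'; at [4:6] → 'jf'; at [7:10] → 'qiu'; at [13:14] → 'w'.
With no groups in the pattern, `findall` gives back each whole match — 4 here.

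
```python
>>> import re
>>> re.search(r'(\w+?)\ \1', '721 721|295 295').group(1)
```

'721'

`\1` is not a pattern — it's the concrete string captured by group 1, re-applied verbatim.
`re.search` tries every starting position until one works.
The match spans [0:7] → '721 721'.
Captured: group 1 = '721'.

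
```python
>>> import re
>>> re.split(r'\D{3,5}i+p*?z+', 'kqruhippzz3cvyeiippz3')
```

['', '3', '3']

This matches 3 to 5 of a non-digit, then one or more of a literal 'i'; then zero or more of a literal 'p' (lazy), then one or more of the literal 'z'.
Matches to split on: at [0:10] → 'kqruhippzz'; at [11:20] → 'cvyeiippz'.
Each match becomes a cut point; 3 segments remain.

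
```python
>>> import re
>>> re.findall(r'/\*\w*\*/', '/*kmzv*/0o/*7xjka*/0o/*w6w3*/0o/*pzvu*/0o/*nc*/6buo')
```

With no groups in the pattern, `findall` gives back each whole match — 5 here.

['/*kmzv*/', '/*7xjka*/', '/*w6w3*/', '/*pzvu*/', '/*nc*/']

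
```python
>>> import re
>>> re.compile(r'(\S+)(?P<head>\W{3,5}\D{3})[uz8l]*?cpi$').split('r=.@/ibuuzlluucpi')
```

['', 'r=', '.@/ibu', '']

The pattern matches one or more of a non-whitespace character (captured); then 3 to 5 of a non-word character, then exactly 3 of a non-digit (captured as 'head'); then zero or more of one of [uz8l] (lazy), then the literal 'cpi'; then anchored at the end.
Matches to split on: at [0:17] → 'r=.@/ibuuzlluucpi'.
The group in the pattern means `split` returns the separators' captures alongside the pieces.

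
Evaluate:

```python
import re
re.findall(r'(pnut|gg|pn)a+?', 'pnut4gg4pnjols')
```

Because there's exactly one group, `findall` drops the full match and keeps group 1 from each hit.
Nothing in the string satisfies the pattern, so the list is empty.

[]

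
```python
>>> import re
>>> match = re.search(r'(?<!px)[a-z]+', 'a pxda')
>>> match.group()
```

'a'

Because the assertion is negative and zero-width, positions next to the forbidden text are skipped.
The match spans [0:1] → 'a'.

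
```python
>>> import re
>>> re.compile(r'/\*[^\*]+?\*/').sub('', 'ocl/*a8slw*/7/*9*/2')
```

Matches: at [3:12] → '/*a8slw*/'; at [13:18] → '/*9*/'.
Each match is replaced by ''.

'ocl72'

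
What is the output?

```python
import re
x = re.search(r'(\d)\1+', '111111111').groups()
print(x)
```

A backreference is literal: `\1` must see the identical characters the first group matched.
`search` walks the string left to right and returns the first match it finds.
The match spans [0:9] → '111111111'.
Captured: group 1 = '1'.

('1',)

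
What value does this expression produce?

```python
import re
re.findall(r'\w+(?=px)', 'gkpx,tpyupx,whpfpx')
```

['gk', 'tpyu', 'whpf']

The positive lookaround only admits positions where the adjacent text matches; those characters stay outside the span.
Walking the string: at [0:2] → 'gk'; at [5:9] → 'tpyu'; at [12:16] → 'whpf'.
`findall` yields the raw match text (3 of them) because the pattern has no groups.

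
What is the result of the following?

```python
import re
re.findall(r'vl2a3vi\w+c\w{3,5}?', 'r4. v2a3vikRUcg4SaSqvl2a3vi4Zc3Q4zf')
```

Because the quantifier is non-greedy, it stops expanding at the earliest point where the rest of the pattern can succeed.
`findall` yields the raw match text (1 of them) because the pattern has no groups.

['vl2a3vi4Zc3Q4']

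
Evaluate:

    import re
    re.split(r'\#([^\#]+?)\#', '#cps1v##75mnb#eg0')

['', 'cps1v', '', '75mnb', 'eg0']

Matches to split on: at [0:7] → '#cps1v#'; at [7:14] → '#75mnb#'.
Because the pattern has a capturing group, `split` also inserts each captured text between the pieces.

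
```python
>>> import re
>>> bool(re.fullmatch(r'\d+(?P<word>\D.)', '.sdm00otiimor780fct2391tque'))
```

The pattern matches one or more of a digit; then a non-digit, then any character (captured as 'word').
For `fullmatch`, every character of the input must be accounted for by the pattern.
Here there's no way to consume every character, so the call returns None, and `bool(None)` is False.

False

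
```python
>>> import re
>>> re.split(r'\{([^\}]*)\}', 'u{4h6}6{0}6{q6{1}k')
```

Matches to split on: at [1:6] → '{4h6}'; at [7:10] → '{0}'; at [11:17] → '{q6{1}'.
`re.split` interleaves the captured-group text with the surrounding fragments.

['u', '4h6', '6', '0', '6', 'q6{1', 'k']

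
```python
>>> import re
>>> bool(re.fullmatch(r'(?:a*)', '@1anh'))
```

False

`re.fullmatch` requires the pattern to consume the entire string.
Here the pattern can't cover the whole string, so the call returns None, and `bool(None)` is False.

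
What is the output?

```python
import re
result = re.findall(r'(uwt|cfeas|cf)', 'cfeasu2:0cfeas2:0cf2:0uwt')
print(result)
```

['cfeas', 'cfeas', 'cf', 'uwt']

Alternation isn't longest-match — the leftmost alternative that fits at this position is chosen.
One capturing group, so `findall` returns just the captured substring from each match — 4 in all.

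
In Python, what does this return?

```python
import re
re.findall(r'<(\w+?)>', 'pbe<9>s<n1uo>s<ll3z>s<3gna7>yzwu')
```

With a single group, `findall` returns only what that group captured — 4 items.

['9', 'n1uo', 'll3z', '3gna7']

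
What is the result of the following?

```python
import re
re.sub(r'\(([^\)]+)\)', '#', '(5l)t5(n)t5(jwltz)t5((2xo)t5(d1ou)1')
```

'#t5#t5#t5#t5#1'

Matches: at [0:4] → '(5l)'; at [6:9] → '(n)'; at [11:18] → '(jwltz)'; at [20:26] → '((2xo)'; at [28:34] → '(d1ou)'.
`sub` substitutes '#' at each match site.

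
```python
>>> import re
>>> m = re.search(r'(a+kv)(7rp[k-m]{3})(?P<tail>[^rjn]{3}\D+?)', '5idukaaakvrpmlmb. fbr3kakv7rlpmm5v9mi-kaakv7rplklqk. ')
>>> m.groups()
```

('aakv', '7rplkl', 'qk. ')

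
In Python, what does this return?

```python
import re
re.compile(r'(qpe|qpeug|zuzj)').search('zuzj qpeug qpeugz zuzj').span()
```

(0, 4)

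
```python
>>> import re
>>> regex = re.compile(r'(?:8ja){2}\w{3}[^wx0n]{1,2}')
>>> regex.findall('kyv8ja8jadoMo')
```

This matches the literal '8ja' repeated 2 times, then exactly 3 of a word character; then 1 to 2 of any character except [wx0n].
No capturing groups, so `findall` returns the 1 full match string.

['8ja8jadoMo']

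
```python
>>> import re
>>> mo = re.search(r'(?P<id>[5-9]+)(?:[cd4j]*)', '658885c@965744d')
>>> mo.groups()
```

The match spans [0:7] → '658885c'.
Captured: group 1 = '658885'.

('658885',)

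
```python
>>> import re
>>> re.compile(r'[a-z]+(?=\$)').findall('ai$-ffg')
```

Lookahead/lookbehind check context without consuming it, so the matched span excludes the asserted characters.
Walking the string: at [0:2] → 'ai'.
With no groups in the pattern, `findall` gives back each whole match — 1 here.

['ai']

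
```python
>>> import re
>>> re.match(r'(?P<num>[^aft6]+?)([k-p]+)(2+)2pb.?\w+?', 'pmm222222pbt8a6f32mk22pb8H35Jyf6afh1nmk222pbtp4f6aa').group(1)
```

'p'

The match spans [0:13] → 'pmm222222pbt8'.
Captured: group 1 = 'p', group 2 = 'mm', group 3 = '22222'.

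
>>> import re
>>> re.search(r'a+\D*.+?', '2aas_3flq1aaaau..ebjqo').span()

Because the quantifier is non-greedy, it stops expanding at the earliest point where the rest of the pattern can succeed.
The match spans [1:6] → 'aas_3'.

(1, 6)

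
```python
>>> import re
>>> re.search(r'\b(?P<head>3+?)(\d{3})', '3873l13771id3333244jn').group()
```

The match spans [0:4] → '3873'.

'3873'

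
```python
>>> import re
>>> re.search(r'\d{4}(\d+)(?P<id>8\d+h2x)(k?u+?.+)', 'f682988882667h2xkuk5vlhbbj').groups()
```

('888', '82667h2x', 'kuk5vlhbbj')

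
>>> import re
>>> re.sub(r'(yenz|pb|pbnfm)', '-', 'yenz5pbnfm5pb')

`|` is ordered: at each position the engine commits to the first alternative that works.
Each match is replaced by '-'.

'-5-nfm5-'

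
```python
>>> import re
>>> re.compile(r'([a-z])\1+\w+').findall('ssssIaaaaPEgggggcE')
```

['s']

`\1` is not a pattern — it's the concrete string captured by group 1, re-applied verbatim.
Because there's exactly one group, `findall` drops the full match and keeps group 1 from the one hit.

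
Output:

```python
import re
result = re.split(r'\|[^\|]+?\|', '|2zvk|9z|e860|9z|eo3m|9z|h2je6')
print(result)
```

Matches to split on: at [0:6] → '|2zvk|'; at [8:14] → '|e860|'; at [16:22] → '|eo3m|'.
`split` removes every match and returns the 4 fragments in between.

['', '9z', '9z', '9z|h2je6']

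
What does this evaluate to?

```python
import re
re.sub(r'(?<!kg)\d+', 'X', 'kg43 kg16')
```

'kg4X kg1X'

Because the assertion is negative and zero-width, positions next to the forbidden text are skipped.
Each match is replaced by 'X'.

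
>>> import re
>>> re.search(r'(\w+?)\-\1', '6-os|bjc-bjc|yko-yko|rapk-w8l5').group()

'bjc-bjc'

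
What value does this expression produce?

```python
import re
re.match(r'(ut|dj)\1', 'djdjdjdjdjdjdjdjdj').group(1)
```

'dj'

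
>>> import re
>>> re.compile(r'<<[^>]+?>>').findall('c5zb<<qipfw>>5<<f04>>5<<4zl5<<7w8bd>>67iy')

Matches: at [4:13] → '<<qipfw>>'; at [14:21] → '<<f04>>'; at [22:37] → '<<4zl5<<7w8bd>>'.
No capturing groups, so `findall` returns the 3 full match strings.

['<<qipfw>>', '<<f04>>', '<<4zl5<<7w8bd>>']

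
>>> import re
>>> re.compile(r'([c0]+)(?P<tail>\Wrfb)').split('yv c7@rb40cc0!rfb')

['yv c7@rb4', '0cc0', '!rfb', '']

This matches one or more of one of [c0] (captured); then a non-word character, then the literal 'rfb' (captured as 'tail').
Matches to split on: at [9:17] → '0cc0!rfb'.
With a capturing group present, the delimiter's captured portion is kept in the result list.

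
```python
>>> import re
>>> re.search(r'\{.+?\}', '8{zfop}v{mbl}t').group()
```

'{zfop}'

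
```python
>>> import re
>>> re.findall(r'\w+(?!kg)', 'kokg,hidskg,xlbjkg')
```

['kokg', 'hidskg', 'xlbjkg']

The negative lookahead/lookbehind blocks any match where the forbidden context is present.
No capturing groups, so `findall` returns the 3 full match strings.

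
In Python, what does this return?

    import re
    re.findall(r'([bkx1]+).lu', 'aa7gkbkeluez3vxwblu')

The pattern matches one or more of one of [bkx1] (captured); then any character, then the literal 'lu'.
Scanning left to right: at [4:10] match 'kbkelu', group 1 = 'kbk'.
With a single group, `findall` returns only what that group captured — 1 item.

['kbk']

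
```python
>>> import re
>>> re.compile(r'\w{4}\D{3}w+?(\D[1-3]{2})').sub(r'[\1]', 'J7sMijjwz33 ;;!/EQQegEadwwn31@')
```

'[z33] ;;!/E[n31]@'

This matches exactly 4 of a word character, then exactly 3 of a non-digit; then one or more of a literal 'w' (lazy); then a non-digit, then exactly 2 of a character in [1-3] (captured).
Matches: at [0:11] → 'J7sMijjwz33'; at [17:29] → 'QQegEadwwn31'.
The replacement refers to a captured group, so each match is rewritten using its own captured text.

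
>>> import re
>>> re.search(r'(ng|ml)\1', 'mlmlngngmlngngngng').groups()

('ml',)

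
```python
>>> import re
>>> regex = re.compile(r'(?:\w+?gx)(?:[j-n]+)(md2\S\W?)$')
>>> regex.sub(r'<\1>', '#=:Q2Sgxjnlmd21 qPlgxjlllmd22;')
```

'#=:Q2Sgxjnlmd21 <md22;>'

This matches one or more of a word character (lazy), then the literal 'gx' (non-capturing group); then one or more of a character in [j-n] (non-capturing group); then the literal 'md2', then a non-whitespace character, then optionally a non-word character (captured); then anchored at the end.
Matches: at [16:30] → 'qPlgxjlllmd22;'.
The replacement refers to a captured group, so each match is rewritten using its own captured text.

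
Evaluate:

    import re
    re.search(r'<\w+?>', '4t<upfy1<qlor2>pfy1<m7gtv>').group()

'<qlor2>'

`re.search` tries every starting position until one works.
The match spans [8:15] → '<qlor2>'.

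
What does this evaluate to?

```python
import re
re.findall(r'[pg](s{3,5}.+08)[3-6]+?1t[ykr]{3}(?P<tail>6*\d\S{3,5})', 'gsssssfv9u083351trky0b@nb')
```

[('sssssfv9u08', '0b@nb')]

Pattern: one of [pg]; then 3 to 5 of a literal 's', then one or more of any character, then the literal '08' (captured); then one or more of a character in [3-6] (lazy); then the literal '1t', then exactly 3 of one of [ykr]; then zero or more of the literal '6', then a digit, then 3 to 5 of a non-whitespace character (captured as 'tail').
Scanning left to right: at [0:25] match 'gsssssfv9u083351trky0b@nb', groups = ('sssssfv9u08', '0b@nb').
Multiple groups make `findall` return tuples — one 2-tuple for the one match.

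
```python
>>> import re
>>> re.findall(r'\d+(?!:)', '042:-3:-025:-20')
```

The negative lookaround is zero-width — it rules out positions where the adjacent text would match, without consuming anything.
Matches: at [0:2] → '04'; at [8:10] → '02'; at [13:15] → '20'.
Since nothing is captured, `findall` lists the 3 matched substrings directly.

['04', '02', '20']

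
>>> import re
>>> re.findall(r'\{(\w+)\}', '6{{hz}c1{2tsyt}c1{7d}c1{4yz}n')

['hz', '2tsyt', '7d', '4yz']

Scanning left to right: at [2:6] match '{hz}', group 1 = 'hz'; at [8:15] match '{2tsyt}', group 1 = '2tsyt'; at [17:21] match '{7d}', group 1 = '7d'; at [23:28] match '{4yz}', group 1 = '4yz'.
Because there's exactly one group, `findall` drops the full match and keeps group 1 from each hit.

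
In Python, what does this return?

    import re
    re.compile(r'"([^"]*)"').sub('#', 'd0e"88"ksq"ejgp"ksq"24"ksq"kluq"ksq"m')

'd0e#ksq#ksq#ksq#ksq"m'

Every occurrence is swapped for '#'.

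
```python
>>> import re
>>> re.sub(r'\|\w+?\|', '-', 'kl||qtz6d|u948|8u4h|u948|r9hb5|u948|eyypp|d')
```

`sub` substitutes '-' at each match site.

'kl|-u948-u948-u948-d'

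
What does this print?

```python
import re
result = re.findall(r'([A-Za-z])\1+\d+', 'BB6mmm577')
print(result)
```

`\1` is not a pattern — it's the concrete string captured by group 1, re-applied verbatim.
One capturing group, so `findall` returns just the captured substring from each match — 2 in all.

['B', 'm']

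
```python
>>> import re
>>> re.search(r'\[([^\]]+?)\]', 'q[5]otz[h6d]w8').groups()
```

Unlike `match`, `search` isn't anchored — it looks for the pattern anywhere in the string.
The match spans [1:4] → '[5]'.
Captured: group 1 = '5'.

('5',)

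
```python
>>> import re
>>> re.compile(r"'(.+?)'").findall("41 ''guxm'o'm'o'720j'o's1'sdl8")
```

With the lazy modifier that quantifier settles for the fewest repetitions that let the rest of the pattern succeed (the atoms after it are unaffected and can still be greedy).
Matches: at [3:10] match "''guxm'", group 1 = "'guxm"; at [11:14] match "'m'", group 1 = 'm'; at [15:21] match "'720j'", group 1 = '720j'; at [22:26] match "'s1'", group 1 = 's1'.
Because there's exactly one group, `findall` drops the full match and keeps group 1 from each hit.

["'guxm", 'm', '720j', 's1']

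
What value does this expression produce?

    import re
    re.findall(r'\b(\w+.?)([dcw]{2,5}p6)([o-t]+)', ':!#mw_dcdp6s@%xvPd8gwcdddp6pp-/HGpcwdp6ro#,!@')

[('mw_d', 'cdp6', 's'), ('xvPd8gwcd', 'ddp6', 'pp'), ('HGpc', 'wdp6', 'ro')]

Pattern: a word boundary (`\b`, zero-width); then one or more of a word character, then optionally any character (captured); then 2 to 5 of one of [dcw], then the literal 'p6' (captured); then one or more of a character in [o-t] (captured).
Matches: at [3:12] match 'mw_dcdp6s', groups = ('mw_d', 'cdp6', 's'); at [14:29] match 'xvPd8gwcdddp6pp', groups = ('xvPd8gwcd', 'ddp6', 'pp'); at [31:41] match 'HGpcwdp6ro', groups = ('HGpc', 'wdp6', 'ro').
With 3 capturing groups, `findall` returns a 3-tuple per match.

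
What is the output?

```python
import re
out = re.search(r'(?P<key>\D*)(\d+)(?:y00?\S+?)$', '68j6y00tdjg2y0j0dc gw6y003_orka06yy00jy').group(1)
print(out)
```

Pattern: zero or more of a non-digit (captured as 'key'); then one or more of a digit (captured); then the literal 'y0', then optionally the literal '0', then one or more of a non-whitespace character (lazy) (non-capturing group); then anchored at the end.
`search` walks the string left to right and returns the first match it finds.
The match spans [16:39] → 'dc gw6y003_orka06yy00jy'.
Captured: group 1 = 'dc gw', group 2 = '6'.

dc gw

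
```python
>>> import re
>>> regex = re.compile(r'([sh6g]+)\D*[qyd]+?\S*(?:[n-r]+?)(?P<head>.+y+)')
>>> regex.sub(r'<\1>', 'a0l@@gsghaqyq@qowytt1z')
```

'a0l@@<gsgh>tt1z'

This matches one or more of one of [sh6g] (captured); then zero or more of a non-digit, then one or more of one of [qyd] (lazy); then zero or more of a non-whitespace character; then one or more of a character in [n-r] (lazy) (non-capturing group); then one or more of any character, then one or more of a literal 'y' (captured as 'head').
Matches: at [5:18] → 'gsghaqyq@qowy'.
`\1` in the replacement pulls in group 1's text for each match.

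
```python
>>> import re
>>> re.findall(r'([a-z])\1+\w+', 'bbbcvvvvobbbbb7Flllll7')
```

['b']

`\1` has to match the exact text group 1 already captured.
With a single group, `findall` returns only what that group captured — 1 item.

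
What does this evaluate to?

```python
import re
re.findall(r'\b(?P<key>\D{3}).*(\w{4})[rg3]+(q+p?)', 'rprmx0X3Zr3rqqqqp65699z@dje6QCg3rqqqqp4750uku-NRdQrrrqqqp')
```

[('rpr', 'dQrr', 'qqqp')]

3 groups means the one result is a tuple of 3 captured strings — 1 here.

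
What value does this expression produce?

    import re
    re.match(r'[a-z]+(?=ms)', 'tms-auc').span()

(0, 1)

`re.match` won't scan ahead — the pattern has to work from the very first character.
The match spans [0:1] → 't'.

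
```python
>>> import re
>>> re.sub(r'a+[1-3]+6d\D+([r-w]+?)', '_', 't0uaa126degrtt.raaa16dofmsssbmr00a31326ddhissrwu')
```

Each match is replaced by '_'.

't0u__00_'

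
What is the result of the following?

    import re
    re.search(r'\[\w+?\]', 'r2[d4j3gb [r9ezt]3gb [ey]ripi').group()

`search` walks the string left to right and returns the first match it finds.
The match spans [10:17] → '[r9ezt]'.

'[r9ezt]'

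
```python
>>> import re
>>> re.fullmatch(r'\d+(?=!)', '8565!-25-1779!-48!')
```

The positive lookaround only admits positions where the adjacent text matches; those characters stay outside the span.
`re.fullmatch` is like wrapping the pattern in `^…$` (in single-line mode).
Here the pattern can't cover the whole string, so the call returns None.

None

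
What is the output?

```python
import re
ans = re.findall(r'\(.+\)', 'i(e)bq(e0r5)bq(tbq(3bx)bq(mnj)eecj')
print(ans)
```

Walking the string: at [1:30] → '(e)bq(e0r5)bq(tbq(3bx)bq(mnj)'.
No capturing groups, so `findall` returns the 1 full match string.

['(e)bq(e0r5)bq(tbq(3bx)bq(mnj)']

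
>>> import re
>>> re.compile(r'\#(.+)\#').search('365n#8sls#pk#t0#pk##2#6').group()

'#8sls#pk#t0#pk##2#'

The match spans [4:22] → '#8sls#pk#t0#pk##2#'.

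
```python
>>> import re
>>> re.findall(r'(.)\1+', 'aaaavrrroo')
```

['a', 'r', 'o']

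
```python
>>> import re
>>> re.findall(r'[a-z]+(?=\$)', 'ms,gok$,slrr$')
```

['gok', 'slrr']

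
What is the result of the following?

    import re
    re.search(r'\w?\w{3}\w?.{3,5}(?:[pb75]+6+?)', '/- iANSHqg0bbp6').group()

'iANSHqg0bbp6'

This matches optionally a word character, then exactly 3 of a word character; then optionally a word character, then 3 to 5 of any character; then one or more of one of [pb75], then one or more of the literal '6' (lazy) (non-capturing group).
The match spans [3:15] → 'iANSHqg0bbp6'.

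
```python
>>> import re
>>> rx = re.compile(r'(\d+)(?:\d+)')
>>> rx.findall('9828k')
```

['982']

This matches one or more of a digit (captured); then one or more of a digit (non-capturing group).
Scanning left to right: at [0:4] match '9828', group 1 = '982'.
One capturing group, so `findall` returns just the captured substring from the one match — 1 in all.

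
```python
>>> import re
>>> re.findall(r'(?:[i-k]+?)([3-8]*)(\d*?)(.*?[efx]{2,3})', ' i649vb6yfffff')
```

[('64', '', '9vb6yfff')]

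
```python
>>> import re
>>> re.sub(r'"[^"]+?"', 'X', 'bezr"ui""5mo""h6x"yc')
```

'bezrXXXyc'

`sub` substitutes 'X' at each match site.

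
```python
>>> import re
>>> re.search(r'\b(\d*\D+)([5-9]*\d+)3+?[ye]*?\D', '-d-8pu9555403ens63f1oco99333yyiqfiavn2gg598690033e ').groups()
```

('8pu', '955540')

The match spans [3:14] → '8pu9555403e'.
Captured: group 1 = '8pu', group 2 = '955540'.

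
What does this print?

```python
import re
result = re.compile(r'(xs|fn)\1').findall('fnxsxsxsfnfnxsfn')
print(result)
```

['xs', 'fn']

After group 1 captures some text, `\1` only succeeds where that same text appears again.
Matches: at [2:6] match 'xsxs', group 1 = 'xs'; at [8:12] match 'fnfn', group 1 = 'fn'.
With a single group, `findall` returns only what that group captured — 2 items.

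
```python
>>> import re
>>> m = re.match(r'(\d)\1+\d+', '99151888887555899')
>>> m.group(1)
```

'9'

`\1` has to match the exact text group 1 already captured.
`match` is anchored at position 0; if the pattern doesn't fit there, it returns None.
The match spans [0:17] → '99151888887555899'.
Captured: group 1 = '9'.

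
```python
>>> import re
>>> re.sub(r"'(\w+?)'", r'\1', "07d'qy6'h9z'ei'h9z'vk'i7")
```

'07dqy6h9zeih9zvki7'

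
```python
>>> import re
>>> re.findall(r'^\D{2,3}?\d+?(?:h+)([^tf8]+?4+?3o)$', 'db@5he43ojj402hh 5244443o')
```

This matches anchored at the start of the string; then 2 to 3 of a non-digit (lazy); then one or more of a digit (lazy); then one or more of a literal 'h' (non-capturing group); then one or more of any character except [tf8] (lazy), then one or more of the literal '4' (lazy), then the literal '3o' (captured); then anchored at the end.
Matches: at [0:25] match 'db@5he43ojj402hh 5244443o', group 1 = 'e43ojj402hh 5244443o'.
One capturing group, so `findall` returns just the captured substring from the one match — 1 in all.

['e43ojj402hh 5244443o']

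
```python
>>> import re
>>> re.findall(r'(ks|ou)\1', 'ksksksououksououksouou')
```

`\1` has to match the exact text group 1 already captured.
Walking the string: at [0:4] match 'ksks', group 1 = 'ks'; at [6:10] match 'ouou', group 1 = 'ou'; at [12:16] match 'ouou', group 1 = 'ou'; at [18:22] match 'ouou', group 1 = 'ou'.
`findall` collects group 1 from each match (4 total).

['ks', 'ou', 'ou', 'ou']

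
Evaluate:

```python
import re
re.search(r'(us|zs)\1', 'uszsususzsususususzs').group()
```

The backreference `\1` re-matches whatever the first group consumed, character for character.
The match spans [4:8] → 'usus'.

'usus'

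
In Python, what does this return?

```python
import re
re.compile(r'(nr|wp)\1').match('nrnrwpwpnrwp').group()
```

The backreference `\1` re-matches whatever the first group consumed, character for character.
With `match`, the pattern is implicitly anchored at the beginning.
The match spans [0:4] → 'nrnr'.
Captured: group 1 = 'nr'.

'nrnr'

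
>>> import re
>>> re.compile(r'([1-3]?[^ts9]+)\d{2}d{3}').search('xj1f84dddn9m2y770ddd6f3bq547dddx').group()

'xj1f84ddd'

The pattern matches optionally a character in [1-3], then one or more of any character except [ts9] (captured); then exactly 2 of a digit, then exactly 3 of the literal 'd'.
The match spans [0:9] → 'xj1f84ddd'.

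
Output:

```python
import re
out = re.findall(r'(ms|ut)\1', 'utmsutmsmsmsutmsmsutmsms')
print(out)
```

['ms', 'ms', 'ms']

After group 1 captures some text, `\1` only succeeds where that same text appears again.
Walking the string: at [6:10] match 'msms', group 1 = 'ms'; at [14:18] match 'msms', group 1 = 'ms'; at [20:24] match 'msms', group 1 = 'ms'.
`findall` collects group 1 from each match (3 total).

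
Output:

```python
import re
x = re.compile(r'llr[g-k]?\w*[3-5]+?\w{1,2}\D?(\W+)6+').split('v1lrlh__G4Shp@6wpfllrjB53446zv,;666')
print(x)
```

['v1lrlh__G4Shp@6wpf', ',;', '']

The pattern matches the literal 'llr', then optionally a character in [g-k], then zero or more of a word character; then one or more of a character in [3-5] (lazy); then 1 to 2 of a word character, then optionally a non-digit; then one or more of a non-word character (captured); then one or more of a literal '6'.
Matches to split on: at [18:35] → 'llrjB53446zv,;666'.
With a capturing group present, the delimiter's captured portion is kept in the result list.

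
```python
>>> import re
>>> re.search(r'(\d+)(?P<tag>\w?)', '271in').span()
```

This matches one or more of a digit (captured); then optionally a word character (captured as 'tag').
The match spans [0:4] → '271i'.

(0, 4)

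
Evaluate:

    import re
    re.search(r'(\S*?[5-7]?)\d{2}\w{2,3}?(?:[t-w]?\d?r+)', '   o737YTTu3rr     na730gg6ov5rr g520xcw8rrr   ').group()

'o737YTTu3rr'

The pattern matches zero or more of a non-whitespace character (lazy), then optionally a character in [5-7] (captured); then exactly 2 of a digit, then 2 to 3 of a word character (lazy); then optionally a character in [t-w], then optionally a digit, then one or more of a literal 'r' (non-capturing group).
`re.search` scans for the first position where the pattern succeeds.
The match spans [3:14] → 'o737YTTu3rr'.
Captured: group 1 = 'o7'.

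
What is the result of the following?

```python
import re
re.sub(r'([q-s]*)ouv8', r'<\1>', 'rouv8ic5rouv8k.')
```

'<r>ic5<r>k.'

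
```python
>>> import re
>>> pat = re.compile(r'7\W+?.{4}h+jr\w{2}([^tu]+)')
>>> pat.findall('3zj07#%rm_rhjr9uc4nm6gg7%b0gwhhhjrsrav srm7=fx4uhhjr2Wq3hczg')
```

The pattern matches the literal '7', then one or more of a non-word character (lazy); then exactly 4 of any character; then one or more of the literal 'h', then the literal 'jr', then exactly 2 of a word character; then one or more of any character except [tu] (captured).
Scanning left to right: at [4:47] match '7#%rm_rhjr9uc4nm6gg7%b0gwhhhjrsrav srm7=fx4', group 1 = 'c4nm6gg7%b0gwhhhjrsrav srm7=fx4'.
Because there's exactly one group, `findall` drops the full match and keeps group 1 from the one hit.

['c4nm6gg7%b0gwhhhjrsrav srm7=fx4']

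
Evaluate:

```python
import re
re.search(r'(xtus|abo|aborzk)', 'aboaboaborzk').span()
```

(0, 3)

`search` walks the string left to right and returns the first match it finds.
The match spans [0:3] → 'abo'.
Captured: group 1 = 'abo'.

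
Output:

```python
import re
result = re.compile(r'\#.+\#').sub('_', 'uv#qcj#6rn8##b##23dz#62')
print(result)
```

Matches: at [2:21] → '#qcj#6rn8##b##23dz#'.
Each match is replaced by '_'.

uv_62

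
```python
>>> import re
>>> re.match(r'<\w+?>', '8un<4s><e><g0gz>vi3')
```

None

`re.match` only tries the pattern at the start of the string.
Here position 0 doesn't satisfy it, so the call returns None.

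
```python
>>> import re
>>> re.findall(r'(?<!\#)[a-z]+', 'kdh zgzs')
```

['kdh', 'zgzs']

`(?!…)`/`(?<!…)` only lets a position through if the neighbouring text does NOT match; no characters are consumed.
With no groups in the pattern, `findall` gives back each whole match — 2 here.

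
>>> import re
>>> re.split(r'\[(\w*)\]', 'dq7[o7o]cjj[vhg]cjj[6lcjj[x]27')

['dq7', 'o7o', 'cjj', 'vhg', 'cjj[6lcjj', 'x', '27']

Matches to split on: at [3:8] → '[o7o]'; at [11:16] → '[vhg]'; at [25:28] → '[x]'.
The group in the pattern means `split` returns the separators' captures alongside the pieces.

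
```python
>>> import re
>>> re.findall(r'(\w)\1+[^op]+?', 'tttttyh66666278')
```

['t', '6']

`\1` is not a pattern — it's the concrete string captured by group 1, re-applied verbatim.
Walking the string: at [0:6] match 'ttttty', group 1 = 't'; at [7:13] match '666662', group 1 = '6'.
`findall` collects group 1 from each match (2 total).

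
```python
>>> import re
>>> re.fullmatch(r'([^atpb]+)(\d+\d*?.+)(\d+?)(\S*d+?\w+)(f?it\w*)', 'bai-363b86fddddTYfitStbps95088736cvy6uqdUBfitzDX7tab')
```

None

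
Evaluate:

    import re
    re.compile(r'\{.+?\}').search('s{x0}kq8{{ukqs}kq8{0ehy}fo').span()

(1, 5)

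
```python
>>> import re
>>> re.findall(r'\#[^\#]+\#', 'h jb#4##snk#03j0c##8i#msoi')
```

['#4#', '#snk#', '#8i#']

`findall` yields the raw match text (3 of them) because the pattern has no groups.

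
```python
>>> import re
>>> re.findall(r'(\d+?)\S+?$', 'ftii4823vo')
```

['4']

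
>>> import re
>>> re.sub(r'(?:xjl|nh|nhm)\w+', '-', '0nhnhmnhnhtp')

Matches: at [1:12] → 'nhnhmnhnhtp'.
`sub` substitutes '-' at each match site.

'0-'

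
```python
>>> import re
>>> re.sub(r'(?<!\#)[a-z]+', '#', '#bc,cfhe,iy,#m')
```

The negative lookaround is zero-width — it rules out positions where the adjacent text would match, without consuming anything.
Matches: at [2:3] → 'c'; at [4:8] → 'cfhe'; at [9:11] → 'iy'.
`sub` substitutes '#' at each match site.

'#b#,#,#,#m'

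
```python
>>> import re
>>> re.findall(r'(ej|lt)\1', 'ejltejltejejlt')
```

['ej']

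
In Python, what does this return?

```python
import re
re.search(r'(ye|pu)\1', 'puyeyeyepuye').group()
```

`\1` is not a pattern — it's the concrete string captured by group 1, re-applied verbatim.
The match spans [2:6] → 'yeye'.

'yeye'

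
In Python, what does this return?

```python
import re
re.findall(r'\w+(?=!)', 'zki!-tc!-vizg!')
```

['zki', 'tc', 'vizg']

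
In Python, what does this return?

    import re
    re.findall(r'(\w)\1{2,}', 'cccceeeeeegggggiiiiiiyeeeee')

`\1` has to match the exact text group 1 already captured.
Scanning left to right: at [0:4] match 'cccc', group 1 = 'c'; at [4:10] match 'eeeeee', group 1 = 'e'; at [10:15] match 'ggggg', group 1 = 'g'; at [15:21] match 'iiiiii', group 1 = 'i'; at [22:27] match 'eeeee', group 1 = 'e'.
One capturing group, so `findall` returns just the captured substring from each match — 5 in all.

['c', 'e', 'g', 'i', 'e']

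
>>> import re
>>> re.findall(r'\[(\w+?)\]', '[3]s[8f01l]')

One capturing group, so `findall` returns just the captured substring from each match — 2 in all.

['3', '8f01l']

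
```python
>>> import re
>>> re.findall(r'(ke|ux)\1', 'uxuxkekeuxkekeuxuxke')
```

['ux', 'ke', 'ke', 'ux']

After group 1 captures some text, `\1` only succeeds where that same text appears again.
Matches: at [0:4] match 'uxux', group 1 = 'ux'; at [4:8] match 'keke', group 1 = 'ke'; at [10:14] match 'keke', group 1 = 'ke'; at [14:18] match 'uxux', group 1 = 'ux'.
`findall` collects group 1 from each match (4 total).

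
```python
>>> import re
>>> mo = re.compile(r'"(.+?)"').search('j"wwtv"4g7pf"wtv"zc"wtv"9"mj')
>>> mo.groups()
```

('wwtv',)

`re.search` tries every starting position until one works.
The match spans [1:7] → '"wwtv"'.
Captured: group 1 = 'wwtv'.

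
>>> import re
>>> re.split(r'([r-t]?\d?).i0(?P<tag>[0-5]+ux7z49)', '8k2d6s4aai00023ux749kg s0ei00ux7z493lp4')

['8k2d6s4aai00023ux749kg ', 's0', '0ux7z49', '3lp4']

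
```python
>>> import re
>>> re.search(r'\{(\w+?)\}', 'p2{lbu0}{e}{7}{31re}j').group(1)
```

The match spans [2:8] → '{lbu0}'.
Captured: group 1 = 'lbu0'.

'lbu0'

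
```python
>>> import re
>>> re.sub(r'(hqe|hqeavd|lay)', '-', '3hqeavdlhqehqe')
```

'3-avdl--'

The regex engine tests alternatives in the order written; an earlier branch that matches wins even if a later one would match more.
Matches: at [1:4] → 'hqe'; at [8:11] → 'hqe'; at [11:14] → 'hqe'.
Every occurrence is swapped for '-'.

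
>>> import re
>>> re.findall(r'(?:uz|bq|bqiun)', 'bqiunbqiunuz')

Branches in `(...|...)` are attempted left-to-right; the first branch that allows the whole pattern to succeed is taken.
Walking the string: at [0:2] → 'bq'; at [5:7] → 'bq'; at [10:12] → 'uz'.
Since nothing is captured, `findall` lists the 3 matched substrings directly.

['bq', 'bq', 'uz']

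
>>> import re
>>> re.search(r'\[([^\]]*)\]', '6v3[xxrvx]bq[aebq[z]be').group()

'[xxrvx]'

The match spans [3:10] → '[xxrvx]'.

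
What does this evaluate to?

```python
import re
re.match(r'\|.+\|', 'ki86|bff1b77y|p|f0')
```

None

`match` is anchored at position 0; if the pattern doesn't fit there, it returns None.
Here the string doesn't start with a match, so the call returns None.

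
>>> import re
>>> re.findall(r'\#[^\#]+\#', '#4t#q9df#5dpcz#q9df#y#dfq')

['#4t#', '#5dpcz#', '#y#']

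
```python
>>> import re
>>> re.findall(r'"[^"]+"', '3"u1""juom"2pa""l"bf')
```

With no groups in the pattern, `findall` gives back each whole match — 3 here.

['"u1"', '"juom"', '"l"']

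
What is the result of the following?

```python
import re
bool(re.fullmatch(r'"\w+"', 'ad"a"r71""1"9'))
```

`fullmatch` succeeds only if the pattern covers the string from start to end.
Here there's no way to consume every character, so the call returns None, and `bool(None)` is False.

False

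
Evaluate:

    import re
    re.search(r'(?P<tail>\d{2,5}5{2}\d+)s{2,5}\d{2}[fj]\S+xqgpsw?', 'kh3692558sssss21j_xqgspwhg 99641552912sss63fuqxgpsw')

This matches 2 to 5 of a digit, then exactly 2 of the literal '5', then one or more of a digit (captured as 'tail'); then 2 to 5 of a literal 's', then exactly 2 of a digit; then one of [fj], then one or more of a non-whitespace character, then the literal 'xq'; then a literal 'g', then the literal 'ps', then optionally a literal 'w'.
Here no position works, so the call returns None.

None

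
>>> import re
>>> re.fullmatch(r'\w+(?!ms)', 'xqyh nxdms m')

`fullmatch` succeeds only if the pattern covers the string from start to end.
Here there's no way to consume every character, so the call returns None.

None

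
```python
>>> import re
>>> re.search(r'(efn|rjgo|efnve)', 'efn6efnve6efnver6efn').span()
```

(0, 3)

`search` walks the string left to right and returns the first match it finds.
The match spans [0:3] → 'efn'.
Captured: group 1 = 'efn'.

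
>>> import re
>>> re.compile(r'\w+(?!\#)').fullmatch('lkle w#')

`re.fullmatch` is like wrapping the pattern in `^…$` (in single-line mode).
Here there's no way to consume every character, so the call returns None.

None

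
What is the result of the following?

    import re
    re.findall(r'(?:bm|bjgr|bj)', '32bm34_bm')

Since nothing is captured, `findall` lists the 2 matched substrings directly.

['bm', 'bm']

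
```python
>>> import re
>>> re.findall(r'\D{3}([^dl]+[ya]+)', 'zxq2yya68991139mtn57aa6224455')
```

This matches exactly 3 of a non-digit; then one or more of any character except [dl], then one or more of one of [ya] (captured).
Matches: at [0:22] match 'zxq2yya68991139mtn57aa', group 1 = '2yya68991139mtn57aa'.
One capturing group, so `findall` returns just the captured substring from the one match — 1 in all.

['2yya68991139mtn57aa']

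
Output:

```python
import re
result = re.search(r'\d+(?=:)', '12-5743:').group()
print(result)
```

The lookaround is zero-width — it requires the adjacent text to match without consuming it, so the asserted text isn't part of the match.
`re.search` tries every starting position until one works.
The match spans [3:7] → '5743'.

5743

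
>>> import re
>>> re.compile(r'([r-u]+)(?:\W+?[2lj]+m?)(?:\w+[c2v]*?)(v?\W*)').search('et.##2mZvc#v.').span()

(1, 11)

Pattern: one or more of a character in [r-u] (captured); then one or more of a non-word character (lazy), then one or more of one of [2lj], then optionally the literal 'm' (non-capturing group); then one or more of a word character, then zero or more of one of [c2v] (lazy) (non-capturing group); then optionally the literal 'v', then zero or more of a non-word character (captured).
The match spans [1:11] → 't.##2mZvc#'.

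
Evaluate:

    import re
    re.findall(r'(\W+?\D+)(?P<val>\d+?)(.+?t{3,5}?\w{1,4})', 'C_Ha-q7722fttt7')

[('-q', '7', '722fttt7')]

Pattern: one or more of a non-word character (lazy), then one or more of a non-digit (captured); then one or more of a digit (lazy) (captured as 'val'); then one or more of any character (lazy), then 3 to 5 of the literal 't' (lazy), then 1 to 4 of a word character (captured).
With the lazy modifier that quantifier settles for the fewest repetitions that let the rest of the pattern succeed (the atoms after it are unaffected and can still be greedy).
Scanning left to right: at [4:15] match '-q7722fttt7', groups = ('-q', '7', '722fttt7').
With 3 capturing groups, `findall` returns a 3-tuple per match.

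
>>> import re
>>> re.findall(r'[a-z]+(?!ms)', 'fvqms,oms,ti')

['fvqms', 'oms', 'ti']

`(?!…)`/`(?<!…)` only lets a position through if the neighbouring text does NOT match; no characters are consumed.
Matches: at [0:5] → 'fvqms'; at [6:9] → 'oms'; at [10:12] → 'ti'.
With no groups in the pattern, `findall` gives back each whole match — 3 here.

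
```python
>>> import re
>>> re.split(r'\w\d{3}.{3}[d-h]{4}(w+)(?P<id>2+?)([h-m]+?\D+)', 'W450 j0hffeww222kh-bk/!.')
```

['', 'ww', '222', 'kh-bk/!.', '']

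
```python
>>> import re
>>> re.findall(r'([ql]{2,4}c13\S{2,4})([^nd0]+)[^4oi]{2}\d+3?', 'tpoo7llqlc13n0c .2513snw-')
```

This matches 2 to 4 of one of [ql], then the literal 'c13', then 2 to 4 of a non-whitespace character (captured); then one or more of any character except [nd0] (captured); then exactly 2 of any character except [4oi]; then one or more of a digit, then optionally a literal '3'.
Scanning left to right: at [5:21] match 'llqlc13n0c .2513', groups = ('llqlc13n0c', ' .2').
`findall` packs the 2 group values into a tuple for every match.

[('llqlc13n0c', ' .2')]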